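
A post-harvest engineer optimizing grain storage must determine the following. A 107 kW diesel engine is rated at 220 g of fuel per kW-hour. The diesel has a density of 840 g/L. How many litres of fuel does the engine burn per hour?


FC = P * BSFC / rho_fuel
   = 107 * 220 / 840
   = 23540 / 840
   = 28.02 L/h


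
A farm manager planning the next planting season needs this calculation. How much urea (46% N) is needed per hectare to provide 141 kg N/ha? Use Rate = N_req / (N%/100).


Rate = N_required / (N_content / 100)
     = 141 / (46 / 100)
     = 141 / 0.46
     = 306.52 kg/ha


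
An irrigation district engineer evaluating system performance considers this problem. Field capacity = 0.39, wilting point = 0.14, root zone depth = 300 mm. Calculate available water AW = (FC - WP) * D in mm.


AW = (FC - WP) * D
   = (0.39 - 0.14) * 300
   = 0.25 * 300
   = 75 mm


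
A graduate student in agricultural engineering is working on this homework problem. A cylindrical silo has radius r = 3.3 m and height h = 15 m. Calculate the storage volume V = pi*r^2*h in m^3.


V = pi * r^2 * h
  = pi * 3.3^2 * 15
  = pi * 10.89 * 15
  = 513.18 m^3


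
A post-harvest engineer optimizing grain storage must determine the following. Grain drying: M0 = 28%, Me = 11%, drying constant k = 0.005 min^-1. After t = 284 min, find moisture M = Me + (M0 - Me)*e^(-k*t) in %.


M = Me + (M0 - Me) * e^(-k*t)
  = 11 + (28 - 11) * e^(-0.005*284)
  = 11 + 17 * e^(-1.420)
  = 11 + 17 * 0.24171
  = 11 + 4.1091
  = 15.11%


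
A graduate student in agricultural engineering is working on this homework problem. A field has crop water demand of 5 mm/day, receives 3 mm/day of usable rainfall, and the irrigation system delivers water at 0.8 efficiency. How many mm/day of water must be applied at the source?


IWR = (ETc - Pe) / Ea
    = (5 - 3) / 0.8
    = 2 / 0.8
    = 2.50 mm/day


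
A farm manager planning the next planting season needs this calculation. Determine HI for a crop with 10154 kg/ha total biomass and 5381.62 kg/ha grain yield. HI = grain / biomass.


HI = grain_yield / biomass
   = 5381.62 / 10154
   = 0.53


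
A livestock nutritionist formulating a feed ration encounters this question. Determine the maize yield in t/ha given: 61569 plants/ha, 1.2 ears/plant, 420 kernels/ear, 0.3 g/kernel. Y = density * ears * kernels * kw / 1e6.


Y = density * ears * kernels * kw
  = 61569 * 1.2 * 420 * 0.3 g/ha
  = 9309232.80 g/ha
  = 9309.23 kg/ha = 9.31 t/ha


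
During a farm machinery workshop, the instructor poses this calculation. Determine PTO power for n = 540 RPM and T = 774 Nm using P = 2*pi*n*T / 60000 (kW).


P = 2*pi*n*T / 60000
  = 2*pi * 540 * 774 / 60000
  = 2626120.13 / 60000
  = 43.77 kW


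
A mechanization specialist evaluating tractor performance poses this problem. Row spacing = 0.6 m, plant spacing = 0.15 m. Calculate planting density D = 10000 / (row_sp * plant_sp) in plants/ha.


D = 10000 / (row_sp * plant_sp)
  = 10000 / (0.6 * 0.15)
  = 10000 / 0.0900
  = 111111.11 plants/ha


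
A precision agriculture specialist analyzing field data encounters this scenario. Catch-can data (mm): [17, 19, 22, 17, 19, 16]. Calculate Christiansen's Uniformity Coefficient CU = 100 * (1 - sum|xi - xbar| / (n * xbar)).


xbar = 110 / 6 = 18.333
sum|xi - xbar| = 10
CU = 100 * (1 - 10 / (6 * 18.333))
   = 100 * (1 - 0.0909)
   = 90.91%


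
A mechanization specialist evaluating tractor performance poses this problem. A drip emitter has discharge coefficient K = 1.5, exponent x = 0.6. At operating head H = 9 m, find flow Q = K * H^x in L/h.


Q = K * H^x
  = 1.5 * 9^0.6
  = 1.5 * 3.7372
  = 5.61 L/h


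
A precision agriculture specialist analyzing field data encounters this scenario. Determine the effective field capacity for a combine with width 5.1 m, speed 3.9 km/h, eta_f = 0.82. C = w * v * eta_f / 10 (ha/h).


C = w * v * eta_f / 10
  = 5.1 * 3.9 * 0.82 / 10
  = 16.31 / 10
  = 1.63 ha/h


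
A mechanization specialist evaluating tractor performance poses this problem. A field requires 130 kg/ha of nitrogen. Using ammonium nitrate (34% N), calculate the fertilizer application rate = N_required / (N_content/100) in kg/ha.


Rate = N_required / (N_content / 100)
     = 130 / (34 / 100)
     = 130 / 0.34
     = 382.35 kg/ha


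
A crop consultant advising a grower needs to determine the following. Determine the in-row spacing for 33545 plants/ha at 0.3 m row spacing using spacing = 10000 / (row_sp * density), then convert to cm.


spacing = 10000 / (row_sp * density)
        = 10000 / (0.3 * 33545)
        = 10000 / 10063.50
        = 0.99369 m = 99.37 cm


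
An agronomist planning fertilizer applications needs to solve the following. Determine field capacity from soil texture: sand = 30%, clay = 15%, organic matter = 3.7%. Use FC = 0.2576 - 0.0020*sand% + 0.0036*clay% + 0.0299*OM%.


FC = 0.2576 - 0.0020*30 + 0.0036*15 + 0.0299*3.7
   = 0.2576 - 0.0600 + 0.0540 + 0.1106
   = 0.3622


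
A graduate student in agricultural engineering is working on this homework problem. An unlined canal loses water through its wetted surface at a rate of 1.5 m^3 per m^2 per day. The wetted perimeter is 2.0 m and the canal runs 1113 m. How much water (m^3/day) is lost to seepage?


S = C * P * L
  = 1.5 * 2.0 * 1113
  = 3339 m^3/day


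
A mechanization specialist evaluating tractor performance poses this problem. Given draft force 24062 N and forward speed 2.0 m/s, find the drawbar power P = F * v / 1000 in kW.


P = F * v / 1000
  = 24062 * 2.0 / 1000
  = 48124 / 1000
  = 48.12 kW


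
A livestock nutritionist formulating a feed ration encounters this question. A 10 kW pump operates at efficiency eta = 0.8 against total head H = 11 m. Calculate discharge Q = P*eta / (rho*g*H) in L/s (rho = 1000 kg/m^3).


Q = (P * 1000 * eta) / (rho * g * H)
  = (10 * 1000 * 0.8) / (1000 * 9.81 * 11)
  = 8000 / 107910
  = 0.07414 m^3/s = 74.14 L/s


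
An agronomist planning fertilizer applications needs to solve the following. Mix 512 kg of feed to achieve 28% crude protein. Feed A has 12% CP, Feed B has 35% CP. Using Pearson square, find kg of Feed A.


parts_A = CP_b - target = 35 - 28 = 7
parts_B = target - CP_a = 28 - 12 = 16
total_parts = 7 + 16 = 23
Feed A = 512 * 7 / 23 = 155.83 kg
Feed B = 512 * 16 / 23 = 356.17 kg

155.83 kg


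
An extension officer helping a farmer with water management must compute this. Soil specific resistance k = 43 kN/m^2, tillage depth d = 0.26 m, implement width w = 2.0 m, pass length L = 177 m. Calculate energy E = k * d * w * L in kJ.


E = k * d * w * L
  = 43 * 0.26 * 2.0 * 177
  = 3957.72 kJ


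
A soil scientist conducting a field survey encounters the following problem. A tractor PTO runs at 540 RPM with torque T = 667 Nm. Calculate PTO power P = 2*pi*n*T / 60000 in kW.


P = 2*pi*n*T / 60000
  = 2*pi * 540 * 667 / 60000
  = 2263077.68 / 60000
  = 37.72 kW


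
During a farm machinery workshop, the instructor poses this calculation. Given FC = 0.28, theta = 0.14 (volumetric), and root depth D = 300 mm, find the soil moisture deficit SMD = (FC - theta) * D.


SMD = (FC - theta) * D
    = (0.28 - 0.14) * 300
    = 0.140 * 300
    = 42 mm


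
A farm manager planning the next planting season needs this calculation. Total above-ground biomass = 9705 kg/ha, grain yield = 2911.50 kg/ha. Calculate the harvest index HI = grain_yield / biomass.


HI = grain_yield / biomass
   = 2911.50 / 9705
   = 0.30


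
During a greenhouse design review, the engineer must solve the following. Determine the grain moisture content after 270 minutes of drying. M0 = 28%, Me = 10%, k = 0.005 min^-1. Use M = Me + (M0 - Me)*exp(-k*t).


M = Me + (M0 - Me) * e^(-k*t)
  = 10 + (28 - 10) * e^(-0.005*270)
  = 10 + 18 * e^(-1.350)
  = 10 + 18 * 0.25924
  = 10 + 4.6663
  = 14.67%


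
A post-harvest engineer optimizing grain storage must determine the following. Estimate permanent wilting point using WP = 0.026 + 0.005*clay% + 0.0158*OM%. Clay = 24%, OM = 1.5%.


WP = 0.026 + 0.005*24 + 0.0158*1.5
   = 0.026 + 0.1200 + 0.0237
   = 0.1697


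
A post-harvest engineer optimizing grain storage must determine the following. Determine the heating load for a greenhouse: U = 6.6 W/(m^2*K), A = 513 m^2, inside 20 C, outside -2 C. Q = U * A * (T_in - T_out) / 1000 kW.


dT = 20 - (-2) = 22 K
Q = U * A * dT
  = 6.6 * 513 * 22
  = 74487.60 W = 74.49 kW


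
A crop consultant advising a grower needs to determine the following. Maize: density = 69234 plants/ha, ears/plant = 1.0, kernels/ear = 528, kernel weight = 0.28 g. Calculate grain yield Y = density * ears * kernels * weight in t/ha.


Y = density * ears * kernels * kw
  = 69234 * 1.0 * 528 * 0.28 g/ha
  = 10235554.56 g/ha
  = 10235.55 kg/ha = 10.24 t/ha


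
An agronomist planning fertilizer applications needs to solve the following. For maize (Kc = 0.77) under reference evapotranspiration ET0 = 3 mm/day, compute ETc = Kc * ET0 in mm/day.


ETc = Kc * ET0
    = 0.77 * 3
    = 2.31 mm/day


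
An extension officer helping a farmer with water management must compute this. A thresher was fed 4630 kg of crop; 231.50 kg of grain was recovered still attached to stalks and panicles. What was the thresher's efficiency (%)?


eta = (total - unthreshed) / total * 100
    = (4630 - 231.50) / 4630 * 100
    = 4398.50 / 4630 * 100
    = 95%


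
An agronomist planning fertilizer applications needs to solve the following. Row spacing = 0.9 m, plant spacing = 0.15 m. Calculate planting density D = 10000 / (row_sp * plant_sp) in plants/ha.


D = 10000 / (row_sp * plant_sp)
  = 10000 / (0.9 * 0.15)
  = 10000 / 0.1350
  = 74074.07 plants/ha


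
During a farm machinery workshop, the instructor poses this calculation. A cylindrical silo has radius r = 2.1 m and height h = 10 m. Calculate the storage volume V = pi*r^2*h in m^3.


V = pi * r^2 * h
  = pi * 2.1^2 * 10
  = pi * 4.41 * 10
  = 138.54 m^3


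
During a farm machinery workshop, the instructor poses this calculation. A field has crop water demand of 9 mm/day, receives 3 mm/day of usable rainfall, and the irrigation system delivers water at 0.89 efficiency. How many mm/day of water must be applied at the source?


IWR = (ETc - Pe) / Ea
    = (9 - 3) / 0.89
    = 6 / 0.89
    = 6.74 mm/day


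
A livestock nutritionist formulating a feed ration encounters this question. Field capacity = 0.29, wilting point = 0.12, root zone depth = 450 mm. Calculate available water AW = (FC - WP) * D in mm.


AW = (FC - WP) * D
   = (0.29 - 0.12) * 450
   = 0.17 * 450
   = 76.50 mm


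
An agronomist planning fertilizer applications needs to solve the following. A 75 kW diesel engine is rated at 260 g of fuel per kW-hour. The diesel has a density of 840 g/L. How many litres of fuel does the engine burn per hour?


FC = P * BSFC / rho_fuel
   = 75 * 260 / 840
   = 19500 / 840
   = 23.21 L/h


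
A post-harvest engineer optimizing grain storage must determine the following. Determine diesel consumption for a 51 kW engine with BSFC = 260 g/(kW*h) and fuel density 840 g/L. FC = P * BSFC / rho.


FC = P * BSFC / rho_fuel
   = 51 * 260 / 840
   = 13260 / 840
   = 15.79 L/h


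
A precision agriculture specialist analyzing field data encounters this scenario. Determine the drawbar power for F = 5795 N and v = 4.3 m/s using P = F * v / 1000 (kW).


P = F * v / 1000
  = 5795 * 4.3 / 1000
  = 24918.50 / 1000
  = 24.92 kW


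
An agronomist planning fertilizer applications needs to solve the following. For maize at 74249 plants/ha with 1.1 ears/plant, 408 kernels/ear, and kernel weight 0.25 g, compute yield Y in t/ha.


Y = density * ears * kernels * kw
  = 74249 * 1.1 * 408 * 0.25 g/ha
  = 8330737.80 g/ha
  = 8330.74 kg/ha = 8.33 t/ha


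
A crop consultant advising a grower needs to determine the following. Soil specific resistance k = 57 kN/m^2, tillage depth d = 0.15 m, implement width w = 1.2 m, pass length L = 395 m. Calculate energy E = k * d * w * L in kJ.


E = k * d * w * L
  = 57 * 0.15 * 1.2 * 395
  = 4052.70 kJ


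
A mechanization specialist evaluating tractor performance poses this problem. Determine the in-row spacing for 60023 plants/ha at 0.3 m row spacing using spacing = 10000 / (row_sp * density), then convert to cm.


spacing = 10000 / (row_sp * density)
        = 10000 / (0.3 * 60023)
        = 10000 / 18006.90
        = 0.55534 m = 55.53 cm


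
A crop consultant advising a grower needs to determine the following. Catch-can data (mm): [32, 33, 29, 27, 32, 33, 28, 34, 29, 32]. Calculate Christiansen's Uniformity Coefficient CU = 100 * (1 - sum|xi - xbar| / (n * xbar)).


xbar = 309 / 10 = 30.900
sum|xi - xbar| = 21.200
CU = 100 * (1 - 21.200 / (10 * 30.900))
   = 100 * (1 - 0.0686)
   = 93.14%


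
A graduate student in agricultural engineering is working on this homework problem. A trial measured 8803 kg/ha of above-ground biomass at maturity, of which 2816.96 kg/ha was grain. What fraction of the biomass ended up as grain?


HI = grain_yield / biomass
   = 2816.96 / 8803
   = 0.32


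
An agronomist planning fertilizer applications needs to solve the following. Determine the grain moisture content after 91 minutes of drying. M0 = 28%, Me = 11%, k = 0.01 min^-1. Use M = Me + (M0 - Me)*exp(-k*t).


M = Me + (M0 - Me) * e^(-k*t)
  = 11 + (28 - 11) * e^(-0.01*91)
  = 11 + 17 * e^(-0.910)
  = 11 + 17 * 0.40252
  = 11 + 6.8429
  = 17.84%


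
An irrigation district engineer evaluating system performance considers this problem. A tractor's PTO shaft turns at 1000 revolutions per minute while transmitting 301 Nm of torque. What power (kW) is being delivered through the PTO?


P = 2*pi*n*T / 60000
  = 2*pi * 1000 * 301 / 60000
  = 1891238.78 / 60000
  = 31.52 kW


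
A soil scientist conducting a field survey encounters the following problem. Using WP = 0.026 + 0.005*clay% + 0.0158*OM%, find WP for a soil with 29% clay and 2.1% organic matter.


WP = 0.026 + 0.005*29 + 0.0158*2.1
   = 0.026 + 0.1450 + 0.0332
   = 0.2042


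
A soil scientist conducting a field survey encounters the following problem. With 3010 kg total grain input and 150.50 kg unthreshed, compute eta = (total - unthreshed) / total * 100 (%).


eta = (total - unthreshed) / total * 100
    = (3010 - 150.50) / 3010 * 100
    = 2859.50 / 3010 * 100
    = 95%


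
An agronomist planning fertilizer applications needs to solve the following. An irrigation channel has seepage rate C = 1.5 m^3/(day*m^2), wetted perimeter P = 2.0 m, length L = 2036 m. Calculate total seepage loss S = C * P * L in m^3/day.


S = C * P * L
  = 1.5 * 2.0 * 2036
  = 6108 m^3/day


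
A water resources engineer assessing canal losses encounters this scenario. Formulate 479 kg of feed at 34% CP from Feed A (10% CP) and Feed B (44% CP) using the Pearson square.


parts_A = CP_b - target = 44 - 34 = 10
parts_B = target - CP_a = 34 - 10 = 24
total_parts = 10 + 24 = 34
Feed A = 479 * 10 / 34 = 140.88 kg
Feed B = 479 * 24 / 34 = 338.12 kg

140.88 kg


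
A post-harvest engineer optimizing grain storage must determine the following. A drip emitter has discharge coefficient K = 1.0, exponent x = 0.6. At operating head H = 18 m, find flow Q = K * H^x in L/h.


Q = K * H^x
  = 1.0 * 18^0.6
  = 1.0 * 5.6645
  = 5.66 L/h


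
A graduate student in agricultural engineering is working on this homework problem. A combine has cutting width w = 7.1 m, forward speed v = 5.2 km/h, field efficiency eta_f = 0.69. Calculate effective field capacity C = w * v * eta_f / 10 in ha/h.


C = w * v * eta_f / 10
  = 7.1 * 5.2 * 0.69 / 10
  = 25.47 / 10
  = 2.55 ha/h


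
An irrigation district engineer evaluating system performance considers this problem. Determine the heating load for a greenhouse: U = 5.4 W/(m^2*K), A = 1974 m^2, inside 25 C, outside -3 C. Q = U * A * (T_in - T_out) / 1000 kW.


dT = 25 - (-3) = 28 K
Q = U * A * dT
  = 5.4 * 1974 * 28
  = 298468.80 W = 298.47 kW


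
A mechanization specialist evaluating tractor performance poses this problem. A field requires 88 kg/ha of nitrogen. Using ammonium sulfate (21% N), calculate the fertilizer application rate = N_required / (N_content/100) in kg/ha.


Rate = N_required / (N_content / 100)
     = 88 / (21 / 100)
     = 88 / 0.21
     = 419.05 kg/ha


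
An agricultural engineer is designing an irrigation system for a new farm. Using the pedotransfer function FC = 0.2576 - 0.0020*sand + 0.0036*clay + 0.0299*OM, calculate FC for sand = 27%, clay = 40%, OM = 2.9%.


FC = 0.2576 - 0.0020*27 + 0.0036*40 + 0.0299*2.9
   = 0.2576 - 0.0540 + 0.1440 + 0.0867
   = 0.4343


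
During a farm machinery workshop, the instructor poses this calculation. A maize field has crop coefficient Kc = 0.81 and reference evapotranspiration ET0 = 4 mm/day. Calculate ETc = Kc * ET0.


ETc = Kc * ET0
    = 0.81 * 4
    = 3.24 mm/day


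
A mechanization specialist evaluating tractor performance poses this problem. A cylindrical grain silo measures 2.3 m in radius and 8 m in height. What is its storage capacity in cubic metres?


V = pi * r^2 * h
  = pi * 2.3^2 * 8
  = pi * 5.29 * 8
  = 132.95 m^3


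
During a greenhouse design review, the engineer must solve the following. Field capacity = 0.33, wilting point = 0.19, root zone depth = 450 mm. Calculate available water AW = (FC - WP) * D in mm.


AW = (FC - WP) * D
   = (0.33 - 0.19) * 450
   = 0.14 * 450
   = 63 mm


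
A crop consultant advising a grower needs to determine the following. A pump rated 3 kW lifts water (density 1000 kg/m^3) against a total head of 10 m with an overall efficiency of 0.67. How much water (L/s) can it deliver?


Q = (P * 1000 * eta) / (rho * g * H)
  = (3 * 1000 * 0.67) / (1000 * 9.81 * 10)
  = 2010 / 98100
  = 0.02049 m^3/s = 20.49 L/s


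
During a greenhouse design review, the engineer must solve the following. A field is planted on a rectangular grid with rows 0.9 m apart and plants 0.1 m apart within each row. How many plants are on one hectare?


D = 10000 / (row_sp * plant_sp)
  = 10000 / (0.9 * 0.1)
  = 10000 / 0.0900
  = 111111.11 plants/ha


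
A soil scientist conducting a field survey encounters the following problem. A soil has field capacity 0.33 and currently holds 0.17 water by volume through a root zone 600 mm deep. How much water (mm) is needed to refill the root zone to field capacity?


SMD = (FC - theta) * D
    = (0.33 - 0.17) * 600
    = 0.160 * 600
    = 96 mm


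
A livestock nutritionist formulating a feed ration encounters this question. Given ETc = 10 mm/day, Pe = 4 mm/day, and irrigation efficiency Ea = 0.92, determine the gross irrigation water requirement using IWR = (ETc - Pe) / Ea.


IWR = (ETc - Pe) / Ea
    = (10 - 4) / 0.92
    = 6 / 0.92
    = 6.52 mm/day


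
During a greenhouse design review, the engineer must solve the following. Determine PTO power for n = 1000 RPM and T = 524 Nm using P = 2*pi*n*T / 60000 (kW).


P = 2*pi*n*T / 60000
  = 2*pi * 1000 * 524 / 60000
  = 3292389.10 / 60000
  = 54.87 kW


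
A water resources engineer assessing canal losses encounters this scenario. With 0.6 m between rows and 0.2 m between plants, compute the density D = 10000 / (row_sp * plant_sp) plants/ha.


D = 10000 / (row_sp * plant_sp)
  = 10000 / (0.6 * 0.2)
  = 10000 / 0.1200
  = 83333.33 plants/ha


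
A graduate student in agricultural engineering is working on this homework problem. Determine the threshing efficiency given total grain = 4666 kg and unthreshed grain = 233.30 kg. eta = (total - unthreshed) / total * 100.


eta = (total - unthreshed) / total * 100
    = (4666 - 233.30) / 4666 * 100
    = 4432.70 / 4666 * 100
    = 95%


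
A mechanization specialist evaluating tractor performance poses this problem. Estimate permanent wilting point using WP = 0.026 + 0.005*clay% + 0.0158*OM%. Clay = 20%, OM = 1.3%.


WP = 0.026 + 0.005*20 + 0.0158*1.3
   = 0.026 + 0.1000 + 0.0205
   = 0.1465


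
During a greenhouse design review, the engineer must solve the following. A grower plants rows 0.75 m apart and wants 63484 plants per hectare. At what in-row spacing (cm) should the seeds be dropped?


spacing = 10000 / (row_sp * density)
        = 10000 / (0.75 * 63484)
        = 10000 / 47613
        = 0.21003 m = 21.00 cm


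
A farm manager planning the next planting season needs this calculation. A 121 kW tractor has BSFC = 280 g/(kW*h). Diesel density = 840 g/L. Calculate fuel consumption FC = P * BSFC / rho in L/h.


FC = P * BSFC / rho_fuel
   = 121 * 280 / 840
   = 33880 / 840
   = 40.33 L/h


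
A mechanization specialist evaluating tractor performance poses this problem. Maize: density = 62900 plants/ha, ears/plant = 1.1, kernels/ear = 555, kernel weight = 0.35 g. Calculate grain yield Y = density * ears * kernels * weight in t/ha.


Y = density * ears * kernels * kw
  = 62900 * 1.1 * 555 * 0.35 g/ha
  = 13440157.50 g/ha
  = 13440.16 kg/ha = 13.44 t/ha


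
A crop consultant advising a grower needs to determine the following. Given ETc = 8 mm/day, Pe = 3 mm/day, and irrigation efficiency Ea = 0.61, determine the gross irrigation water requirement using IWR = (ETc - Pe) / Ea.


IWR = (ETc - Pe) / Ea
    = (8 - 3) / 0.61
    = 5 / 0.61
    = 8.20 mm/day


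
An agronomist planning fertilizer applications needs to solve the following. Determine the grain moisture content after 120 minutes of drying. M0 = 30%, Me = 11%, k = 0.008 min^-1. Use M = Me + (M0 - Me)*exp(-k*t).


M = Me + (M0 - Me) * e^(-k*t)
  = 11 + (30 - 11) * e^(-0.008*120)
  = 11 + 19 * e^(-0.960)
  = 11 + 19 * 0.38289
  = 11 + 7.2750
  = 18.27%


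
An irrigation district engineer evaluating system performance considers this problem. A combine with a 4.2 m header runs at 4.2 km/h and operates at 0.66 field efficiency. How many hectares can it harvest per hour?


C = w * v * eta_f / 10
  = 4.2 * 4.2 * 0.66 / 10
  = 11.64 / 10
  = 1.16 ha/h


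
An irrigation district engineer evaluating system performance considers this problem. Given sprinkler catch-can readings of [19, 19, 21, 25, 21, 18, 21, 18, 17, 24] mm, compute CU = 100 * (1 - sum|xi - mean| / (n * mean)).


xbar = 203 / 10 = 20.300
sum|xi - xbar| = 21
CU = 100 * (1 - 21 / (10 * 20.300))
   = 100 * (1 - 0.1034)
   = 89.66%


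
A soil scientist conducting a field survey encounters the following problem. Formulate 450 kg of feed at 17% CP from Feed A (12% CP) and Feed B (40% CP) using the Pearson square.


parts_A = CP_b - target = 40 - 17 = 23
parts_B = target - CP_a = 17 - 12 = 5
total_parts = 23 + 5 = 28
Feed A = 450 * 23 / 28 = 369.64 kg
Feed B = 450 * 5 / 28 = 80.36 kg

369.64 kg


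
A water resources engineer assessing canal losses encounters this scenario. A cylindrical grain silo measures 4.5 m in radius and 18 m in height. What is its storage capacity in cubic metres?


V = pi * r^2 * h
  = pi * 4.5^2 * 18
  = pi * 20.25 * 18
  = 1145.11 m^3


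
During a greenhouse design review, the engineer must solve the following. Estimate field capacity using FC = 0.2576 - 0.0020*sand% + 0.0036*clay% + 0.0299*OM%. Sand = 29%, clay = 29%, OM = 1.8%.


FC = 0.2576 - 0.0020*29 + 0.0036*29 + 0.0299*1.8
   = 0.2576 - 0.0580 + 0.1044 + 0.0538
   = 0.3578


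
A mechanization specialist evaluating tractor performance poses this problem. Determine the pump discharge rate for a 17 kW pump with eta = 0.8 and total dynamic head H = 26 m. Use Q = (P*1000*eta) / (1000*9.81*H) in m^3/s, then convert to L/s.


Q = (P * 1000 * eta) / (rho * g * H)
  = (17 * 1000 * 0.8) / (1000 * 9.81 * 26)
  = 13600 / 255060
  = 0.05332 m^3/s = 53.32 L/s


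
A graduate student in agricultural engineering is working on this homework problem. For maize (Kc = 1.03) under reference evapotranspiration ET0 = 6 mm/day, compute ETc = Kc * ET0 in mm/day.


ETc = Kc * ET0
    = 1.03 * 6
    = 6.18 mm/day


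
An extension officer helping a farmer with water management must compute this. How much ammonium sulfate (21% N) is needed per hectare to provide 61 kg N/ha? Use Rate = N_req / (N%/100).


Rate = N_required / (N_content / 100)
     = 61 / (21 / 100)
     = 61 / 0.21
     = 290.48 kg/ha


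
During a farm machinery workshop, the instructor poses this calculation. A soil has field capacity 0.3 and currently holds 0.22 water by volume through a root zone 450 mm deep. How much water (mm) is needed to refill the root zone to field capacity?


SMD = (FC - theta) * D
    = (0.3 - 0.22) * 450
    = 0.080 * 450
    = 36 mm


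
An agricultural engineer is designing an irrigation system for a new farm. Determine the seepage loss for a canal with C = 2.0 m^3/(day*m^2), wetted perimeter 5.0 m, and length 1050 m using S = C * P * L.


S = C * P * L
  = 2.0 * 5.0 * 1050
  = 10500 m^3/day


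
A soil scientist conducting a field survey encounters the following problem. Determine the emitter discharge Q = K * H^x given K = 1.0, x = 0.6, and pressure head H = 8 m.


Q = K * H^x
  = 1.0 * 8^0.6
  = 1.0 * 3.4822
  = 3.48 L/h


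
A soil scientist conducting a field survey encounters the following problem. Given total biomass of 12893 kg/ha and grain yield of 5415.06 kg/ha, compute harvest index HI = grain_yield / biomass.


HI = grain_yield / biomass
   = 5415.06 / 12893
   = 0.42


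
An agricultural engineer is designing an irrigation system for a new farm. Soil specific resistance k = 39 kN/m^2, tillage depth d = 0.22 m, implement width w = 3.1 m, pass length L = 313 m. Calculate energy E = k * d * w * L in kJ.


E = k * d * w * L
  = 39 * 0.22 * 3.1 * 313
  = 8325.17 kJ


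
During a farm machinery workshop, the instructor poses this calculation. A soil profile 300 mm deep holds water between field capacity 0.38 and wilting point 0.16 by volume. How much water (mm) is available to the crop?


AW = (FC - WP) * D
   = (0.38 - 0.16) * 300
   = 0.22 * 300
   = 66 mm


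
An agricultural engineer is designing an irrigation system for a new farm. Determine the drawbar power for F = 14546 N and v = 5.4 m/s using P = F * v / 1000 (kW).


P = F * v / 1000
  = 14546 * 5.4 / 1000
  = 78548.40 / 1000
  = 78.55 kW


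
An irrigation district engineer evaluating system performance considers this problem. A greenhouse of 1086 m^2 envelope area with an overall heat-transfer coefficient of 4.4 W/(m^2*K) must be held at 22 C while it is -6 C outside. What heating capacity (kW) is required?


dT = 22 - (-6) = 28 K
Q = U * A * dT
  = 4.4 * 1086 * 28
  = 133795.20 W = 133.80 kW


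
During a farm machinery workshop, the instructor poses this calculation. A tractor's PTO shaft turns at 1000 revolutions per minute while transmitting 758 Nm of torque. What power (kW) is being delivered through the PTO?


P = 2*pi*n*T / 60000
  = 2*pi * 1000 * 758 / 60000
  = 4762654.46 / 60000
  = 79.38 kW


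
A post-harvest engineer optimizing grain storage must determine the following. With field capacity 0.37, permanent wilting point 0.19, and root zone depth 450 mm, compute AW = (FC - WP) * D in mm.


AW = (FC - WP) * D
   = (0.37 - 0.19) * 450
   = 0.18 * 450
   = 81 mm


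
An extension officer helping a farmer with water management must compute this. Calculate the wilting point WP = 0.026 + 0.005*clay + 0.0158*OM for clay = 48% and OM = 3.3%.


WP = 0.026 + 0.005*48 + 0.0158*3.3
   = 0.026 + 0.2400 + 0.0521
   = 0.3181


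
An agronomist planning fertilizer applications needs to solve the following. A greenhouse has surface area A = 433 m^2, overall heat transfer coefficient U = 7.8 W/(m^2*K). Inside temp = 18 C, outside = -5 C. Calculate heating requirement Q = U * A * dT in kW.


dT = 18 - (-5) = 23 K
Q = U * A * dT
  = 7.8 * 433 * 23
  = 77680.20 W = 77.68 kW


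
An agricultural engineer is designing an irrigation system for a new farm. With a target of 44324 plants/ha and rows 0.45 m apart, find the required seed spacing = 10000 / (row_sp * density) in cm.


spacing = 10000 / (row_sp * density)
        = 10000 / (0.45 * 44324)
        = 10000 / 19945.80
        = 0.50136 m = 50.14 cm


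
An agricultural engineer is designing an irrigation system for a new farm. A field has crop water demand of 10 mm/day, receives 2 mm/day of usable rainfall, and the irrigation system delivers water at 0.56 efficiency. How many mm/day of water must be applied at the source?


IWR = (ETc - Pe) / Ea
    = (10 - 2) / 0.56
    = 8 / 0.56
    = 14.29 mm/day


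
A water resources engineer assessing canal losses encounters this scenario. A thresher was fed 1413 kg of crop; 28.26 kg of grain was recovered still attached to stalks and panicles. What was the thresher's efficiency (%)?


eta = (total - unthreshed) / total * 100
    = (1413 - 28.26) / 1413 * 100
    = 1384.74 / 1413 * 100
    = 98%


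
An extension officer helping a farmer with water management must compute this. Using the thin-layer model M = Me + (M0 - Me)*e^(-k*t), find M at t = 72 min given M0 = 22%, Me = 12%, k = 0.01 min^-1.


M = Me + (M0 - Me) * e^(-k*t)
  = 12 + (22 - 12) * e^(-0.01*72)
  = 12 + 10 * e^(-0.720)
  = 12 + 10 * 0.48675
  = 12 + 4.8675
  = 16.87%


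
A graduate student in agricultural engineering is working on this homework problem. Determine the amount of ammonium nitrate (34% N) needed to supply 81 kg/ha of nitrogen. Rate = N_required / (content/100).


Rate = N_required / (N_content / 100)
     = 81 / (34 / 100)
     = 81 / 0.34
     = 238.24 kg/ha


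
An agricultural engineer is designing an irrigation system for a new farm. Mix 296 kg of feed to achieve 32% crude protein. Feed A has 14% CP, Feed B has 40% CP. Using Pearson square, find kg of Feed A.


parts_A = CP_b - target = 40 - 32 = 8
parts_B = target - CP_a = 32 - 14 = 18
total_parts = 8 + 18 = 26
Feed A = 296 * 8 / 26 = 91.08 kg
Feed B = 296 * 18 / 26 = 204.92 kg

91.08 kg


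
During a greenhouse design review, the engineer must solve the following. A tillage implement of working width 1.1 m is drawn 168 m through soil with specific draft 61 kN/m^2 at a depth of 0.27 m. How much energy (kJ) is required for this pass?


E = k * d * w * L
  = 61 * 0.27 * 1.1 * 168
  = 3043.66 kJ


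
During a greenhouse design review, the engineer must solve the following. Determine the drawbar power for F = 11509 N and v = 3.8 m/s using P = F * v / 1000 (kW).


P = F * v / 1000
  = 11509 * 3.8 / 1000
  = 43734.20 / 1000
  = 43.73 kW


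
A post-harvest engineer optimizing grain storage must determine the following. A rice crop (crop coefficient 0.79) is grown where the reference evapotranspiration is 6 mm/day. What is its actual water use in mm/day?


ETc = Kc * ET0
    = 0.79 * 6
    = 4.74 mm/day


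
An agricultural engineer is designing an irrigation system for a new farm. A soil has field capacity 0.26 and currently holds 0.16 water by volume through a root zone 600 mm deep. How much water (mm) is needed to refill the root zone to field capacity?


SMD = (FC - theta) * D
    = (0.26 - 0.16) * 600
    = 0.100 * 600
    = 60 mm


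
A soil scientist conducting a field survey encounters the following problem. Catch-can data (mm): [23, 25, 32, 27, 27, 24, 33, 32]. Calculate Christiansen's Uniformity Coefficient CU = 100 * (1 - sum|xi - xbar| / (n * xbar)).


xbar = 223 / 8 = 27.875
sum|xi - xbar| = 26.750
CU = 100 * (1 - 26.750 / (8 * 27.875))
   = 100 * (1 - 0.1200)
   = 88.00%


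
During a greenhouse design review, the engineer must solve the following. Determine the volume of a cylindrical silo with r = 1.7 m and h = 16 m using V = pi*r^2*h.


V = pi * r^2 * h
  = pi * 1.7^2 * 16
  = pi * 2.89 * 16
  = 145.27 m^3


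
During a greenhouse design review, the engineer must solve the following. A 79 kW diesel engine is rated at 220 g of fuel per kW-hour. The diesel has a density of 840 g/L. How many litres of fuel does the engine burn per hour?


FC = P * BSFC / rho_fuel
   = 79 * 220 / 840
   = 17380 / 840
   = 20.69 L/h


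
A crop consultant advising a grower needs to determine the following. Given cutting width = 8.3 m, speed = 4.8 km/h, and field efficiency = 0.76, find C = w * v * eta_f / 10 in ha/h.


C = w * v * eta_f / 10
  = 8.3 * 4.8 * 0.76 / 10
  = 30.28 / 10
  = 3.03 ha/h


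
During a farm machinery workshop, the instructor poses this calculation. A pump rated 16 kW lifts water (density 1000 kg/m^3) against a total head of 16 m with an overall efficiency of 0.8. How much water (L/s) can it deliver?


Q = (P * 1000 * eta) / (rho * g * H)
  = (16 * 1000 * 0.8) / (1000 * 9.81 * 16)
  = 12800 / 156960
  = 0.08155 m^3/s = 81.55 L/s


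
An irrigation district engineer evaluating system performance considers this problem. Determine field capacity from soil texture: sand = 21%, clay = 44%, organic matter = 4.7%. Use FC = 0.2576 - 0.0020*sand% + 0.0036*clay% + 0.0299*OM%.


FC = 0.2576 - 0.0020*21 + 0.0036*44 + 0.0299*4.7
   = 0.2576 - 0.0420 + 0.1584 + 0.1405
   = 0.5145


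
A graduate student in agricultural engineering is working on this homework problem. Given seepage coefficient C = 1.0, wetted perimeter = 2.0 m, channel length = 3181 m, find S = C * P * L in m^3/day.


S = C * P * L
  = 1.0 * 2.0 * 3181
  = 6362 m^3/day


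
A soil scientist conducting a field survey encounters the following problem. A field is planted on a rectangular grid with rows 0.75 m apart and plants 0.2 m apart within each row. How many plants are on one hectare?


D = 10000 / (row_sp * plant_sp)
  = 10000 / (0.75 * 0.2)
  = 10000 / 0.1500
  = 66666.67 plants/ha


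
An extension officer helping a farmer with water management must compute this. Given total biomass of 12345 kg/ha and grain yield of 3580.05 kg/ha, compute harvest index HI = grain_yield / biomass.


HI = grain_yield / biomass
   = 3580.05 / 12345
   = 0.29


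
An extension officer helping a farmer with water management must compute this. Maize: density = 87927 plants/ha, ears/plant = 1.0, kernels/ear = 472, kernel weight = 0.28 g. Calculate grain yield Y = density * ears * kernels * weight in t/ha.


Y = density * ears * kernels * kw
  = 87927 * 1.0 * 472 * 0.28 g/ha
  = 11620432.32 g/ha
  = 11620.43 kg/ha = 11.62 t/ha


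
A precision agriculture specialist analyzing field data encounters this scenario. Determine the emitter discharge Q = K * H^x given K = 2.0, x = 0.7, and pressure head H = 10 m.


Q = K * H^x
  = 2.0 * 10^0.7
  = 2.0 * 5.0119
  = 10.02 L/h


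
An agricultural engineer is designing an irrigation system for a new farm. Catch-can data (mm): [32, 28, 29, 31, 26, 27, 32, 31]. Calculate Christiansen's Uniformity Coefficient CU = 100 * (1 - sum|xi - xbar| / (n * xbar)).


xbar = 236 / 8 = 29.500
sum|xi - xbar| = 16
CU = 100 * (1 - 16 / (8 * 29.500))
   = 100 * (1 - 0.0678)
   = 93.22%


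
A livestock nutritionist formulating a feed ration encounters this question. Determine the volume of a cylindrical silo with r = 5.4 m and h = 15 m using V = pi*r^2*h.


V = pi * r^2 * h
  = pi * 5.4^2 * 15
  = pi * 29.16 * 15
  = 1374.13 m^3


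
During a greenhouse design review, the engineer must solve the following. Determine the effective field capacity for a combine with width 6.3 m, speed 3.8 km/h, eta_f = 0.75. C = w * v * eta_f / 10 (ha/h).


C = w * v * eta_f / 10
  = 6.3 * 3.8 * 0.75 / 10
  = 17.96 / 10
  = 1.80 ha/h


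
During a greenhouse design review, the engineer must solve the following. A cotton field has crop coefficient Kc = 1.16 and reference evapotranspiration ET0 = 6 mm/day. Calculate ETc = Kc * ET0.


ETc = Kc * ET0
    = 1.16 * 6
    = 6.96 mm/day


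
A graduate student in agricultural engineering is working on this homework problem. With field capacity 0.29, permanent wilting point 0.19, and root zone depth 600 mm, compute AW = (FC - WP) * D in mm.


AW = (FC - WP) * D
   = (0.29 - 0.19) * 600
   = 0.10 * 600
   = 60 mm


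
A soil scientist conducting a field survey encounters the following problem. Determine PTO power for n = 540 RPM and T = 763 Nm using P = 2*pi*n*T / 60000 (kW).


P = 2*pi*n*T / 60000
  = 2*pi * 540 * 763 / 60000
  = 2588798.01 / 60000
  = 43.15 kW


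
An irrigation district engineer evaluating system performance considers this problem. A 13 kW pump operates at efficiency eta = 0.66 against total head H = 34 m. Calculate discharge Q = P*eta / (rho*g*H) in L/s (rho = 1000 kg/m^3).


Q = (P * 1000 * eta) / (rho * g * H)
  = (13 * 1000 * 0.66) / (1000 * 9.81 * 34)
  = 8580 / 333540
  = 0.02572 m^3/s = 25.72 L/s


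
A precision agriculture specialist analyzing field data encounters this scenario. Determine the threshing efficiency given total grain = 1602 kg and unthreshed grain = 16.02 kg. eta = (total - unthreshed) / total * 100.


eta = (total - unthreshed) / total * 100
    = (1602 - 16.02) / 1602 * 100
    = 1585.98 / 1602 * 100
    = 99%


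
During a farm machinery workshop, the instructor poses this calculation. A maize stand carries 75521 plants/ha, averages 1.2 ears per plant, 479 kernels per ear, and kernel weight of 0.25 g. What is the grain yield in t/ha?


Y = density * ears * kernels * kw
  = 75521 * 1.2 * 479 * 0.25 g/ha
  = 10852367.70 g/ha
  = 10852.37 kg/ha = 10.85 t/ha


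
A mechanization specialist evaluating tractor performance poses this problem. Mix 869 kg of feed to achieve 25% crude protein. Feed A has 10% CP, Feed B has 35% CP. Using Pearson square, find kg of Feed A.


parts_A = CP_b - target = 35 - 25 = 10
parts_B = target - CP_a = 25 - 10 = 15
total_parts = 10 + 15 = 25
Feed A = 869 * 10 / 25 = 347.60 kg
Feed B = 869 * 15 / 25 = 521.40 kg

347.60 kg


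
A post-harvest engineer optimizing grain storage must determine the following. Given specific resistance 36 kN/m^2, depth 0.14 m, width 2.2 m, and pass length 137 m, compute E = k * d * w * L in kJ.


E = k * d * w * L
  = 36 * 0.14 * 2.2 * 137
  = 1519.06 kJ


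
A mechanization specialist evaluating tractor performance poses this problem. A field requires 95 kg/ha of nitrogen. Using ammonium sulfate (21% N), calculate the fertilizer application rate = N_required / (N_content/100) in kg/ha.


Rate = N_required / (N_content / 100)
     = 95 / (21 / 100)
     = 95 / 0.21
     = 452.38 kg/ha


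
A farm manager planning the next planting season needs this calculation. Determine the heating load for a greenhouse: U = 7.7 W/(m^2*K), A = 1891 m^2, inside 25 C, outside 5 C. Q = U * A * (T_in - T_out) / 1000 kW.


dT = 25 - (5) = 20 K
Q = U * A * dT
  = 7.7 * 1891 * 20
  = 291214 W = 291.21 kW


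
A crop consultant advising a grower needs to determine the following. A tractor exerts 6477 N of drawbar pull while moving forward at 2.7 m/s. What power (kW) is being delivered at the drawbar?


P = F * v / 1000
  = 6477 * 2.7 / 1000
  = 17487.90 / 1000
  = 17.49 kW


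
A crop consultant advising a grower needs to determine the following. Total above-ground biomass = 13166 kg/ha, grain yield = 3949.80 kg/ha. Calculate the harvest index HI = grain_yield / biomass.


HI = grain_yield / biomass
   = 3949.80 / 13166
   = 0.30


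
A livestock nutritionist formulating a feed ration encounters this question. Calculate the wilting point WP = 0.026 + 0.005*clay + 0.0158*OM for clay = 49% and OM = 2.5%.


WP = 0.026 + 0.005*49 + 0.0158*2.5
   = 0.026 + 0.2450 + 0.0395
   = 0.3105


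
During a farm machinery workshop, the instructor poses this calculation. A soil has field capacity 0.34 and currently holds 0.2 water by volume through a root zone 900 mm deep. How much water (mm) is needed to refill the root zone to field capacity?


SMD = (FC - theta) * D
    = (0.34 - 0.2) * 900
    = 0.140 * 900
    = 126 mm


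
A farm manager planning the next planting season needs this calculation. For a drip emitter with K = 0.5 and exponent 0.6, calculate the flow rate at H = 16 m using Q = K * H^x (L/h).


Q = K * H^x
  = 0.5 * 16^0.6
  = 0.5 * 5.2780
  = 2.64 L/h
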